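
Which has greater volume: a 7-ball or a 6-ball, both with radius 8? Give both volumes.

V_7(8) ≈ 9.90855e+06. V_6(8) ≈ 1.35468e+06. The 7-ball is larger.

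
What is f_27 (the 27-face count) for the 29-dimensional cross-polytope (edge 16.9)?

Number of 27-faces = 2^(27+1) · C(29,27+1) = 268435456 · 29 = 7784628224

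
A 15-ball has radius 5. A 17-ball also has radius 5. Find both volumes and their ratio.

V_15(5) ≈ 1.16407e+10. V_17(5) ≈ 1.0756e+11. Ratio V_15/V_17 ≈ 0.1082.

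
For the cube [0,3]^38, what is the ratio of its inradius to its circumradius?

r_in = 3/2 (half the side); r_out = 3√38/2 (half the diagonal). Ratio = 1/√38 ≈ 0.162221.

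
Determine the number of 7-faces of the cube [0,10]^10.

f_7(10-cube) = (10 choose 7) · 2^3 = 960.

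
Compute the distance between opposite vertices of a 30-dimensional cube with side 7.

Diagonal = √30 · 7 ≈ 38.3406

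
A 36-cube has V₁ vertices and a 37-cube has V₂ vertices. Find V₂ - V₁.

V₁ = 2^36 = 68719476736. V₂ = 2^37 = 137438953472. V₂ - V₁ = 68719476736.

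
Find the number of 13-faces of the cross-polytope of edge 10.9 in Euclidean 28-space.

Each 13-face is the convex hull of 14 vertices, one chosen as ±e_i from each of 14 distinct axes: 2^14·C(28,14) = 657270374400.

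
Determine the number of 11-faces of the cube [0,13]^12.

Number of 11-faces = C(12,11) · 2^(12-11) = 12 · 2 = 24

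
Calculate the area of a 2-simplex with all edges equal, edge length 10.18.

Area = (√3/4) · 10.18² = 44.8741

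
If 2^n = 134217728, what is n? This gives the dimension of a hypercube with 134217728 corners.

n = log_2(134217728) = 27.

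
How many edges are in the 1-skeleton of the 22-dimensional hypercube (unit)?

Each of the 2^22 = 4194304 vertices has degree 22; total edges = 22·2^22/2 = 46137344.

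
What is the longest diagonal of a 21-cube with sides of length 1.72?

The space diagonal of an n-cube of side s is s√n. Here 1.72·√21 ≈ 7.88203.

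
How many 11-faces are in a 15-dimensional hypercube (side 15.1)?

Choose 11 of 15 axes to span the face (C(15,11) = 1365 ways), then fix each of the remaining 4 coordinates at one of its two extreme values (2^4 = 16 ways): 1365·16 = 21840.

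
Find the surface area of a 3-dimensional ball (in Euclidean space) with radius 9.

S = n·V_n(r)/r = 3·V_3(9)/9 (volume-to-surface relation), giving 4πr² = 4π·(9)² ≈ 1017.88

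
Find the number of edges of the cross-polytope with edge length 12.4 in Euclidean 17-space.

Number of 1-faces = 2^(1+1) · C(17,1+1) = 4 · 136 = 544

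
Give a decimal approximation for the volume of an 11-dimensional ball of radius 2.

The n-ball volume is π^(n/2)·r^n/Γ(n/2+1). With n=11, r=2: V = 131072·π^5/10395 ≈ 3858.64.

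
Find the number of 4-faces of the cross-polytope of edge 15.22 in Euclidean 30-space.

An n-cross-polytope has 2^(k+1)·C(n,k+1) k-faces. Here 2^5·C(30,5) = 32·142506 = 4560192.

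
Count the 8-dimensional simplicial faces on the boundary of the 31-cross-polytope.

f_8(31-orthoplex) = 2^9 · (31 choose 9) = 10321958400.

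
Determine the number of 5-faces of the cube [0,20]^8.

Choose 5 of 8 axes to span the face (C(8,5) = 56 ways), then fix each of the remaining 3 coordinates at one of its two extreme values (2^3 = 8 ways): 56·8 = 448.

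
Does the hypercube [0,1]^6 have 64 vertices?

True. The 6-cube has 2^6 = 64 vertices.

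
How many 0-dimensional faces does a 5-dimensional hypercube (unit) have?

f_0(5-cube) = (5 choose 0) · 2^5 = 32.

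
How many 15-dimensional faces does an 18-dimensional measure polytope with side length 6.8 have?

f_15(18-cube) = (18 choose 15) · 2^3 = 6528.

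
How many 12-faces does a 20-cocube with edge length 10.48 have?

An n-cross-polytope has 2^(k+1)·C(n,k+1) k-faces. Here 2^13·C(20,13) = 8192·77520 = 635043840.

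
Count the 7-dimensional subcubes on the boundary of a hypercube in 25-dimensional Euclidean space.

An n-cube has C(n,k)·2^(n-k) k-faces. Here C(25,7)·2^18 = 480700·262144 = 126012620800.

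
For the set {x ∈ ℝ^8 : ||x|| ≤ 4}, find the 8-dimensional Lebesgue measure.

V_8(4) = π^(8/2) · (4)^8 / Γ(8/2 + 1) = 8192·π^4/3 ≈ 265992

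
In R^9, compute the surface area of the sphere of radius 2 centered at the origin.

|∂B_9(2)| = 8192·π^4/105 ≈ 7599.76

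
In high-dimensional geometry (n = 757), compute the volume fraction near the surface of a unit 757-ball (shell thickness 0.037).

1 - (1-0.037)^757 ≈ 1 - 4.028e-13 ≈ (100 - 4.03e-11)%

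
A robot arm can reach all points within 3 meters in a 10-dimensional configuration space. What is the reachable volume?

Volume = π^{10/2}·(3)^10/Γ(6) = 19683·π^5/40 ≈ 150585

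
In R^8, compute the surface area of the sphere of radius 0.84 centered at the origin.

|∂B_8(0.84)| ≈ 9.58149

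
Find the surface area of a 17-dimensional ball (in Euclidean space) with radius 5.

S = n·V_n(r)/r = 17·V_17(5)/5 (volume-to-surface relation), giving 3125000000000·π^8/81081 ≈ 3.65704e+11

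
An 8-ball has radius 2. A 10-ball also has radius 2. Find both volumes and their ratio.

V_8(2) ≈ 1039.03. V_10(2) ≈ 2611.37. Ratio V_8/V_10 ≈ 0.3979.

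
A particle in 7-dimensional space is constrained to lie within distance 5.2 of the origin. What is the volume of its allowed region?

The n-ball volume is π^(n/2)·r^n/Γ(n/2+1). With n=7, r=5.2: V ≈ 485740.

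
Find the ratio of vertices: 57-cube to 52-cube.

The 57-cube has 2^57 = 144115188075855872 vertices. The 52-cube has 2^52 = 4503599627370496 vertices. Ratio: 144115188075855872/4503599627370496 = 32.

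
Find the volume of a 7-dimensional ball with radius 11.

V = 311794736·π^3/105 ≈ 9.20723e+07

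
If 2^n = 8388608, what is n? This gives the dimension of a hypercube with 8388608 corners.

The n-cube has 2^n vertices, and 8388608 = 2^23, so n = 23.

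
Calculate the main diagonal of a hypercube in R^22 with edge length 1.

The space diagonal of an n-cube of side s is s√n. Here 1·√22 ≈ 4.69042.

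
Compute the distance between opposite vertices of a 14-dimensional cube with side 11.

||(11,11,...,11)|| = √(14)·11 ≈ 41.1582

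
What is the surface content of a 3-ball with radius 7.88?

|∂B_3(7.88)| = 4πr² = 4π·(7.88)² ≈ 780.301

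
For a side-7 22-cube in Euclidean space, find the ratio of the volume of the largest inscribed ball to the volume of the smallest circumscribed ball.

Volume scales as r^n, and r_in/r_out = 1/√22, giving (1/√22)^22 ≈ 1.7114e-15.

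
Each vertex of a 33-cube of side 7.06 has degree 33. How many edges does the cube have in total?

Each of the 2^33 = 8589934592 vertices has degree 33; total edges = 33·2^33/2 = 141733920768.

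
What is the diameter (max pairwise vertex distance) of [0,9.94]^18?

Diagonal = √18 · 9.94 ≈ 42.1718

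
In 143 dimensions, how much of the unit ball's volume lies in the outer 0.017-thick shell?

V(inner)/V(outer) = ((1-0.017)/1)^143 ≈ 0.08613, so the shell fraction is 0.91387.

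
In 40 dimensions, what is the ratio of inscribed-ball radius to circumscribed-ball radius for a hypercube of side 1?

Ratio = (s/2)/(s√40/2) = 40^(-1/2) ≈ 0.158114.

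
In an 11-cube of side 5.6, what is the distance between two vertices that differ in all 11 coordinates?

Diagonal = √11 · 5.6 ≈ 18.5731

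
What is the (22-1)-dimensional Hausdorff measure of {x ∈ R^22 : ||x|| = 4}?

The surface area of an n-ball is 2π^(n/2) r^(n-1) / Γ(n/2). For n=22, r=4: 34359738368·π^11/14175 ≈ 7.13141e+11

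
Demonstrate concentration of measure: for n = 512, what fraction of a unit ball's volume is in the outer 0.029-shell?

1 - (1-0.029)^512 ≈ 0.9999997141 ≈ 99.999971%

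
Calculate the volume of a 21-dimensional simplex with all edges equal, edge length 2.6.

For a regular n-simplex with edge a, V = (a^n / n!)·√((n+1)/2^n). With a=2.6, n=21: V ≈ 3.28468e-14.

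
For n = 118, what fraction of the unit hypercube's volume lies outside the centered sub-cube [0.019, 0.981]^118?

Shell fraction = 1 - (1-0.038)^118 ≈ 0.989657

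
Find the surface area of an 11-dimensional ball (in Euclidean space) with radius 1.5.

S = n·V_n(r)/r = 11·V_11(1.5)/1.5 (volume-to-surface relation), giving 2187·π^5/560 ≈ 1195.12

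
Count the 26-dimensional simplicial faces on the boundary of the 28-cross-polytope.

f_26(28-orthoplex) = 2^27 · (28 choose 27) = 3758096384.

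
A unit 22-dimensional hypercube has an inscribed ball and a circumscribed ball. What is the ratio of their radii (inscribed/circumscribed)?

For an n-cube of any side s, the inradius is s/2 and the circumradius is s√n/2, so the ratio is 1/√22 ≈ 0.213201.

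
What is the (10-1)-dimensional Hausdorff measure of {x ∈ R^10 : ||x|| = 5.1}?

The surface area of an n-ball is 2π^(n/2) r^(n-1) / Γ(n/2). For n=10, r=5.1: 5.9525e+07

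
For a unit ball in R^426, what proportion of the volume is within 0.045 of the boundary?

1 - (1-0.045)^426 ≈ 0.999999997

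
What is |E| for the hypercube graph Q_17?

The 17-cube has n·2^(n-1) = 17·2^16 = 17·65536 = 1114112 edges.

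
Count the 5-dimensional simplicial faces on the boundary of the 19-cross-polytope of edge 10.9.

f_5(19-orthoplex) = 2^6 · (19 choose 6) = 1736448.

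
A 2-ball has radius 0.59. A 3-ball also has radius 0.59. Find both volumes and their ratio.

V_2(0.59) ≈ 1.09359. V_3(0.59) ≈ 0.86029. Ratio V_2/V_3 ≈ 1.271.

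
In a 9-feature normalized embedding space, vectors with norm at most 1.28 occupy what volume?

The n-ball volume is π^(n/2)·r^n/Γ(n/2+1). With n=9, r=1.28: V ≈ 30.4234.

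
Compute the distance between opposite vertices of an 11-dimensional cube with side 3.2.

d = √(3.2² + 3.2² + ... + 3.2²) [11 terms] = √(11·3.2²) = 3.2√11 ≈ 10.6132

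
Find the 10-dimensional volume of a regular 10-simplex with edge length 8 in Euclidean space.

V_10 = √(11) · 8^10 / (10! · 2^(10/2)) ≈ 30.6678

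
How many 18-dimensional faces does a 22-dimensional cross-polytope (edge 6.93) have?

Number of 18-faces = 2^(18+1) · C(22,18+1) = 524288 · 1540 = 807403520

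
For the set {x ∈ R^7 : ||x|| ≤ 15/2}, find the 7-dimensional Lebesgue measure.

Volume = π^{7/2}·(15/2)^7/Γ(9/2) = 11390625·π^3/56 ≈ 6.3068e+06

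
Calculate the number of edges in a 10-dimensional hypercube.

The 10-cube has n·2^(n-1) = 10·2^9 = 10·512 = 5120 edges.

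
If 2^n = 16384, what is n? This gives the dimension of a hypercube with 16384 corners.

n = log_2(16384) = 14.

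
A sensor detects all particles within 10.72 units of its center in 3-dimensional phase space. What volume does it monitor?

The n-ball volume is π^(n/2)·r^n/Γ(n/2+1). With n=3, r=10.72: V ≈ 5160.28.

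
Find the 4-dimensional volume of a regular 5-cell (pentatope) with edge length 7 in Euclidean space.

For a regular n-simplex with edge a, V = (a^n / n!)·√((n+1)/2^n). With a=7, n=4: V ≈ 55.925.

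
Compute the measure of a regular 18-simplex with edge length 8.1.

V_18 = √(19) · 8.1^18 / (18! · 2^(18/2)) ≈ 0.0299569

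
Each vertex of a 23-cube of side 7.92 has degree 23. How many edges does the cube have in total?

The 23-cube has n·2^(n-1) = 23·2^22 = 23·4194304 = 96468992 edges.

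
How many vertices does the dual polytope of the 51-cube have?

The vertices are ±e_1, ..., ±e_51, so there are 2·51 = 102.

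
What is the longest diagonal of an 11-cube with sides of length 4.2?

The space diagonal of an n-cube of side s is s√n. Here 4.2·√11 ≈ 13.9298.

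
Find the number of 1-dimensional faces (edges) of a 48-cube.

Number of 1-faces = C(48,1)·2^(48-1) = 48·140737488355328 = 6755399441055744.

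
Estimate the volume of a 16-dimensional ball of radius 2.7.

The n-ball volume is π^(n/2)·r^n/Γ(n/2+1). With n=16, r=2.7: V ≈ 1.87715e+06.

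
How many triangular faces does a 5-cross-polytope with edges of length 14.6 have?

An n-cross-polytope has 2^(k+1)·C(n,k+1) k-faces. Here 2^3·C(5,3) = 8·10 = 80.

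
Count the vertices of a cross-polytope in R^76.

The vertices are ±e_1, ..., ±e_76, so there are 2·76 = 152.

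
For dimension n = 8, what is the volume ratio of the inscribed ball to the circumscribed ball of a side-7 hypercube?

V_in / V_out = (r_in/r_out)^8 = (1/√8)^8 = 8^(-8/2) ≈ 0.000244141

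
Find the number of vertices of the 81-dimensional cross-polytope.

The vertices are ±e_1, ..., ±e_81, so there are 2·81 = 162.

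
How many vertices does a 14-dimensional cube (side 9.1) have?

Each vertex is a binary string of length 14, so there are 2^14 = 16384.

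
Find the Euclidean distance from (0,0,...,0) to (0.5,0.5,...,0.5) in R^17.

Diagonal = √17 · 0.5 ≈ 2.06155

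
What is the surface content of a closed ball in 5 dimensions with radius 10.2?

S = n·V_n(r)/r = 5·V_5(10.2)/10.2 (volume-to-surface relation), giving 284885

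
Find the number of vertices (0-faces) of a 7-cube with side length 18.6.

f_0(7-cube) = (7 choose 0) · 2^7 = 128.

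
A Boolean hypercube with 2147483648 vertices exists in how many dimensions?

Since 2^n = 2147483648, we have n = 31.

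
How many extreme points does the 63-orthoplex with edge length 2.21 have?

The vertices are ±e_1, ..., ±e_63, so there are 2·63 = 126.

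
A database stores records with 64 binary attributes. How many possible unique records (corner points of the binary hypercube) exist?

Each vertex is a binary string of length 64, so there are 2^64 = 18446744073709551616.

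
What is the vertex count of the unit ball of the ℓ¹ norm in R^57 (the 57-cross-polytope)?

An n-cross-polytope has 2n vertices; here n = 57, giving 114.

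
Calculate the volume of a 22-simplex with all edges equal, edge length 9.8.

V_22 = √(23) · 9.8^22 / (22! · 2^(22/2)) ≈ 0.013358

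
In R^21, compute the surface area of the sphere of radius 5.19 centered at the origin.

The surface area of an n-ball is 2π^(n/2) r^(n-1) / Γ(n/2). For n=21, r=5.19: 5.88999e+13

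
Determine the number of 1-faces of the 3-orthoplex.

An n-cross-polytope has 2^(k+1)·C(n,k+1) k-faces. Here 2^2·C(3,2) = 4·3 = 12.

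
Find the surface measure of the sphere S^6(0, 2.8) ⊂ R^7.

S = n·V_n(r)/r = 7·V_7(2.8)/2.8 (volume-to-surface relation), giving 15937.7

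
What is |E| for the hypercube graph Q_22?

An n-cube has n·2^(n-1) edges. With n = 22: 22·2097152 = 46137344.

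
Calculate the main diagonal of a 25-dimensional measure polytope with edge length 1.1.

Diagonal = √25 · 1.1 = 5.5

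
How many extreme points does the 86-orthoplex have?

The 86-dimensional cross-polytope has 2n = 2·86 = 172 vertices.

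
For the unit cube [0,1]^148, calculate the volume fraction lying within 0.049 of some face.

The inner cube has side 1-2·0.049 = 0.902 and volume (0.902)^148 ≈ 2.347e-07, so the shell holds 0.9999997653 of the volume.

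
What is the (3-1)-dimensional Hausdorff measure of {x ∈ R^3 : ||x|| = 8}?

S_3(8) = 2·π^(3/2)·(8)^2 / Γ(3/2) = 4πr² = 4π·(8)² ≈ 804.248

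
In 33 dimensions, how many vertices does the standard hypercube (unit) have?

The 33-cube has 2^33 = 8589934592 vertices.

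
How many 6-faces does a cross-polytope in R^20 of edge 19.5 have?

f_6(20-orthoplex) = 2^7 · (20 choose 7) = 9922560.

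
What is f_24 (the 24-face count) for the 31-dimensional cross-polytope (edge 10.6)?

f_24(31-orthoplex) = 2^25 · (31 choose 25) = 24705490747392.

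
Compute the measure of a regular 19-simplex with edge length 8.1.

For a regular n-simplex with edge a, V = (a^n / n!)·√((n+1)/2^n). With a=8.1, n=19: V ≈ 0.00926511.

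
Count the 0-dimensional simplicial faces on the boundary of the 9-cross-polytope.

Number of 0-faces = 2^(0+1) · C(9,0+1) = 2 · 9 = 18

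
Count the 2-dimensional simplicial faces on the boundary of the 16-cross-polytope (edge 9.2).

Each 2-face is the convex hull of 3 vertices, one chosen as ±e_i from each of 3 distinct axes: 2^3·C(16,3) = 4480.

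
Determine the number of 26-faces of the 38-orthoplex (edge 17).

Number of 26-faces = 2^(26+1) · C(38,26+1) = 134217728 · 1203322288 = 161507183547121664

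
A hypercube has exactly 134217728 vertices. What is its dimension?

2^n = 134217728 ⇒ n = log_2(134217728) = 27.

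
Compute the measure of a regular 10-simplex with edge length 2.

Volume = 2^10 · √(11/2^10) / 10! ≈ 2.92471e-05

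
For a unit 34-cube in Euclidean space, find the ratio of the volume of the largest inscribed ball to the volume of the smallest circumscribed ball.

The radii are 1/2 and 1√34/2, so the volume ratio is (1/√34)^34 = 34^{-34/2} ≈ 9.22271e-27.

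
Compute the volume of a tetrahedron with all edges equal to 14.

Volume = (√2/12) · 14³ = 323.384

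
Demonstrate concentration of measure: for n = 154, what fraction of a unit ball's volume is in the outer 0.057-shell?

1 - (1-0.057)^154 ≈ 0.999881 ≈ 99.9881%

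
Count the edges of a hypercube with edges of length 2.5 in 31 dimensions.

The 31-cube has n·2^(n-1) = 31·2^30 = 31·1073741824 = 33285996544 edges.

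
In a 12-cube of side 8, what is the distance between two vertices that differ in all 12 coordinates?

||(8,8,...,8)|| = √(12)·8 ≈ 27.7128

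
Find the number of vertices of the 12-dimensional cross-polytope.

An n-cross-polytope has 2n vertices; here n = 12, giving 24.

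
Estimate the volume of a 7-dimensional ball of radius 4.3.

The n-ball volume is π^(n/2)·r^n/Γ(n/2+1). With n=7, r=4.3: V ≈ 128428.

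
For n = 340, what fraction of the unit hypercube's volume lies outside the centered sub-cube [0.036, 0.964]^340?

Shell fraction = 1 - (1-0.072)^340 ≈ 1 - 9.254e-12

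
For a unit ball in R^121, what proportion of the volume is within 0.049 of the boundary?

Shell fraction = 1 - (1-0.049)^121 ≈ 0.99771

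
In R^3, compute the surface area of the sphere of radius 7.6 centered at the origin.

|∂B_3(7.6)| = 4πr² = 4π·(7.6)² ≈ 725.834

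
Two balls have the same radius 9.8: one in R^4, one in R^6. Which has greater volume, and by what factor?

V_4(9.8) ≈ 45517, V_6(9.8) ≈ 4.57778e+06. The 6-ball is larger by a factor of 100.6.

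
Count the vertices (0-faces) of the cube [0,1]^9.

Number of vertices = 2^9 = 512.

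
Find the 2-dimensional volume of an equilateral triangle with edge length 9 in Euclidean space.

Area = (√3/4) · 9² = 35.074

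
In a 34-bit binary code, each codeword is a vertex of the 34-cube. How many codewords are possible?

The 34-cube has 2^34 = 17179869184 vertices.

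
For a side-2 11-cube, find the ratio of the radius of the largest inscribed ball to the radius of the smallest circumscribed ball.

Ratio = (s/2)/(s√11/2) = 11^(-1/2) ≈ 0.301511.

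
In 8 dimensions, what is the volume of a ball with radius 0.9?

Volume = π^{8/2}·(0.9)^8/Γ(5) ≈ 1.74714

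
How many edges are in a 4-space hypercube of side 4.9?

Choose 1 of 4 axes to span the face (C(4,1) = 4 ways), then fix each of the remaining 3 coordinates at one of its two extreme values (2^3 = 8 ways): 4·8 = 32.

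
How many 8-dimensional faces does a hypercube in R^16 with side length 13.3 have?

f_8(16-cube) = (16 choose 8) · 2^8 = 3294720.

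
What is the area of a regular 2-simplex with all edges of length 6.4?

Area = (√3/4) · 6.4² = 17.7362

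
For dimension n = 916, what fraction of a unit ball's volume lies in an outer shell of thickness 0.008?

1 - (1-0.008)^916 ≈ 0.999362 ≈ 99.94%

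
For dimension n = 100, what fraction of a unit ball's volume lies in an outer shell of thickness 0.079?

1 - (1-0.079)^100 ≈ 0.999733 ≈ 99.9733%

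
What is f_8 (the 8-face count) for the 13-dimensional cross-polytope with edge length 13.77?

An n-cross-polytope has 2^(k+1)·C(n,k+1) k-faces. Here 2^9·C(13,9) = 512·715 = 366080.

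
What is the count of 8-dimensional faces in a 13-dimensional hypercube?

Choose 8 of 13 axes to span the face (C(13,8) = 1287 ways), then fix each of the remaining 5 coordinates at one of its two extreme values (2^5 = 32 ways): 1287·32 = 41184.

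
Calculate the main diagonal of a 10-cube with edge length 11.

Diagonal = √10 · 11 ≈ 34.7851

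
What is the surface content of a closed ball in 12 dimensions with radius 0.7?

S = n·V_n(r)/r = 12·V_12(0.7)/0.7 (volume-to-surface relation), giving 0.31683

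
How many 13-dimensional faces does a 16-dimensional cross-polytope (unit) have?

An n-cross-polytope has 2^(k+1)·C(n,k+1) k-faces. Here 2^14·C(16,14) = 16384·120 = 1966080.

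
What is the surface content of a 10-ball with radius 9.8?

The surface area of an n-ball is 2π^(n/2) r^(n-1) / Γ(n/2). For n=10, r=9.8: 2.12619e+10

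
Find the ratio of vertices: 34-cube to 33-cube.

The 34-cube has 2^34 = 17179869184 vertices. The 33-cube has 2^33 = 8589934592 vertices. Ratio: 17179869184/8589934592 = 2.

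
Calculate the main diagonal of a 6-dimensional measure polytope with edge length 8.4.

||(8.4,8.4,...,8.4)|| = √(6)·8.4 ≈ 20.5757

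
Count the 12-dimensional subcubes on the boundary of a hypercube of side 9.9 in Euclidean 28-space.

An n-cube has C(n,k)·2^(n-k) k-faces. Here C(28,12)·2^16 = 30421755·65536 = 1993720135680.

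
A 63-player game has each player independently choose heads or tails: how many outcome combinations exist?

An n-cube has 2^n vertices; for n = 63 that is 2^63 = 9223372036854775808.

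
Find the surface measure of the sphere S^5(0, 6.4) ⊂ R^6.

S_6(6.4) = 2·π^(6/2)·(6.4)^5 / Γ(6/2) ≈ 332927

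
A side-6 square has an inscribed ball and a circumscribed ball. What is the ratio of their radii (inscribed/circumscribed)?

r_in = 6/2 (half the side); r_out = 6√2/2 (half the diagonal). Ratio = 1/√2 ≈ 0.707107.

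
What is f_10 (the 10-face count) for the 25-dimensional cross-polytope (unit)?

f_10(25-orthoplex) = 2^11 · (25 choose 11) = 9128755200.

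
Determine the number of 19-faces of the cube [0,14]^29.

Number of 19-faces = C(29,19) · 2^(29-19) = 20030010 · 1024 = 20510730240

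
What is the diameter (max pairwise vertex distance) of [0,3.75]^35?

The space diagonal of an n-cube of side s is s√n. Here 3.75·√35 ≈ 22.1853.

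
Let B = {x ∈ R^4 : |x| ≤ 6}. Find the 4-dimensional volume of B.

V_4(6) = π^(4/2) · (6)^4 / Γ(4/2 + 1) = 648·π^2 ≈ 6395.5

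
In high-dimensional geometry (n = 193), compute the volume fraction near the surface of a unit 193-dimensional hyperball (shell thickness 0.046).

1 - (1-0.046)^193 ≈ 0.999887 ≈ 99.9887%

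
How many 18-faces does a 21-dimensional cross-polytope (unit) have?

An n-cross-polytope has 2^(k+1)·C(n,k+1) k-faces. Here 2^19·C(21,19) = 524288·210 = 110100480.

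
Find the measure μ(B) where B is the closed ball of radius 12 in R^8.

The n-ball volume is π^(n/2)·r^n/Γ(n/2+1). With n=8, r=12: V = 17915904·π^4 ≈ 1.74517e+09.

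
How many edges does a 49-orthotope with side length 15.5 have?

Number of 1-faces = C(49,1)·2^(49-1) = 49·281474976710656 = 13792273858822144.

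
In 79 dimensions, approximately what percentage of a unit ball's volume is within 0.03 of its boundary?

1 - (1-0.03)^79 ≈ 0.90985 ≈ 90.98%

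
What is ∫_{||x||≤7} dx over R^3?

V_3(7) = π^(3/2) · (7)^3 / Γ(3/2 + 1) = 1372·π/3 ≈ 1436.76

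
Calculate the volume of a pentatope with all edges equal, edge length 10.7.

Volume = 10.7^4 · √(5/2^4) / 4! ≈ 305.316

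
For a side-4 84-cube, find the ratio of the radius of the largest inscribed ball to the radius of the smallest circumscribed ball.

r_in = 4/2 (half the side); r_out = 4√84/2 (half the diagonal). Ratio = 1/√84 ≈ 0.109109.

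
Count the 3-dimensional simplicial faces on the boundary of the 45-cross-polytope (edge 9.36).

f_3(45-orthoplex) = 2^4 · (45 choose 4) = 2383920.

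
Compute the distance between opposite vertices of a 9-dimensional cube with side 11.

||(11,11,...,11)|| = √(9)·11 = 33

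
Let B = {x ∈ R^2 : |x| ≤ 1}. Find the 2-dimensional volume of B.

The n-ball volume is π^(n/2)·r^n/Γ(n/2+1). With n=2, r=1: V = π ≈ 3.14159.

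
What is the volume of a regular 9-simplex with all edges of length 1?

V_9 = √(10) · 1^9 / (9! · 2^(9/2)) ≈ 3.85125e-07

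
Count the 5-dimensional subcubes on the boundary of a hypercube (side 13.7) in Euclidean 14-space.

f_5(14-cube) = (14 choose 5) · 2^9 = 1025024.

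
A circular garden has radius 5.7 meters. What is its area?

V_2(5.7) = π^(2/2) · (5.7)^2 / Γ(2/2 + 1) ≈ 102.07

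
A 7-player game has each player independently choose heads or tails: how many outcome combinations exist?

Each vertex is a binary string of length 7, so there are 2^7 = 128.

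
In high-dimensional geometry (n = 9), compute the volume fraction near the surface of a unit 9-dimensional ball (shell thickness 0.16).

1 - (1-0.16)^9 ≈ 0.791784 ≈ 79.18%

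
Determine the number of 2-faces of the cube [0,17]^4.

f_2(4-cube) = (4 choose 2) · 2^2 = 24.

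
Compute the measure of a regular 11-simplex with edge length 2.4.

V_11 = √(12) · 2.4^11 / (11! · 2^(11/2)) ≈ 2.91806e-05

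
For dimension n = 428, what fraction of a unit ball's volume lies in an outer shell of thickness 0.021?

1 - (1-0.021)^428 ≈ 0.999887 ≈ 99.9887%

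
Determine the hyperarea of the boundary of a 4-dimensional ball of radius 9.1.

S_4(9.1) = 2·π^(4/2)·(9.1)^3 / Γ(4/2) ≈ 14874.9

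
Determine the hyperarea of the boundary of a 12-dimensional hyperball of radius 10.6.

The surface area of an n-ball is 2π^(n/2) r^(n-1) / Γ(n/2). For n=12, r=10.6: 3.04167e+12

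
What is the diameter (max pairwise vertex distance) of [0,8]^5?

The space diagonal of an n-cube of side s is s√n. Here 8·√5 ≈ 17.8885.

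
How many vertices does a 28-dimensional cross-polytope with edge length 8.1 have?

Number of vertices = 2n = 56.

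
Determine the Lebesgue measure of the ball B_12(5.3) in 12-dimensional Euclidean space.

The n-ball volume is π^(n/2)·r^n/Γ(n/2+1). With n=12, r=5.3: V ≈ 6.5596e+08.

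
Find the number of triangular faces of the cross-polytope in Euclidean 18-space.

An n-cross-polytope has 2^(k+1)·C(n,k+1) k-faces. Here 2^3·C(18,3) = 8·816 = 6528.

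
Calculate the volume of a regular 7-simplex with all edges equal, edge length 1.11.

For a regular n-simplex with edge a, V = (a^n / n!)·√((n+1)/2^n). With a=1.11, n=7: V ≈ 0.000102984.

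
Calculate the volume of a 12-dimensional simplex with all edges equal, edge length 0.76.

For a regular n-simplex with edge a, V = (a^n / n!)·√((n+1)/2^n). With a=0.76, n=12: V ≈ 4.36735e-12.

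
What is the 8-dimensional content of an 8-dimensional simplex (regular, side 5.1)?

V = (5.1^8 / 8!) · √((8+1) / 2^8) ≈ 2.12835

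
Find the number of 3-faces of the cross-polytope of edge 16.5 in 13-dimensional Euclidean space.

Number of 3-faces = 2^(3+1) · C(13,3+1) = 16 · 715 = 11440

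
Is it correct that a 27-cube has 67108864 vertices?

False. The 27-cube has 2^27 = 134217728 vertices.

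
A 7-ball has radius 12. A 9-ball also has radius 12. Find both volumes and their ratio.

V_7(12) ≈ 1.69297e+08. V_9(12) ≈ 1.70196e+10. Ratio V_7/V_9 ≈ 0.009947.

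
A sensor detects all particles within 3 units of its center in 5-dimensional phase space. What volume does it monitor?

V_5(3) = π^(5/2) · (3)^5 / Γ(5/2 + 1) = 648·π^2/5 ≈ 1279.1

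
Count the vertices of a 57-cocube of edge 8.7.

The 57-dimensional cross-polytope has 2n = 2·57 = 114 vertices.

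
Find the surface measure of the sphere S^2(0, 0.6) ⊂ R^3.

S_3(0.6) = 2·π^(3/2)·(0.6)^2 / Γ(3/2) = 4πr² = 4π·(0.6)² ≈ 4.52389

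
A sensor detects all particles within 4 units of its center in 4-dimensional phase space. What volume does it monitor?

The n-ball volume is π^(n/2)·r^n/Γ(n/2+1). With n=4, r=4: V = 128·π^2 ≈ 1263.31.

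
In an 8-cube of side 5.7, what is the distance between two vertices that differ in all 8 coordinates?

The space diagonal of an n-cube of side s is s√n. Here 5.7·√8 ≈ 16.122.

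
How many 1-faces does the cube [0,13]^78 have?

Number of 1-faces = C(78,1)·2^(78-1) = 78·151115727451828646838272 = 11787026741242634453385216.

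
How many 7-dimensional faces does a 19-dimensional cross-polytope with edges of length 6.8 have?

Number of 7-faces = 2^(7+1) · C(19,7+1) = 256 · 75582 = 19348992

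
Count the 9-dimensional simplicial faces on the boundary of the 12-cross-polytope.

An n-cross-polytope has 2^(k+1)·C(n,k+1) k-faces. Here 2^10·C(12,10) = 1024·66 = 67584.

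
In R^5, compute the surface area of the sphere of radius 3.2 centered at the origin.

|∂B_5(3.2)| ≈ 2759.74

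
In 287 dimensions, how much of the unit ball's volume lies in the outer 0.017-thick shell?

1 - (1-0.017)^287 ≈ 0.992708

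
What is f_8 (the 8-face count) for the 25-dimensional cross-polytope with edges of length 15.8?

Each 8-face is the convex hull of 9 vertices, one chosen as ±e_i from each of 9 distinct axes: 2^9·C(25,9) = 1046003200.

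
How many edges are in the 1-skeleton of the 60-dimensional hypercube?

Each of the 2^60 = 1152921504606846976 vertices has degree 60; total edges = 60·2^60/2 = 34587645138205409280.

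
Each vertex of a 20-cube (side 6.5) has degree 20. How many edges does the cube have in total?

Each of the 2^20 = 1048576 vertices has degree 20; total edges = 20·2^20/2 = 10485760.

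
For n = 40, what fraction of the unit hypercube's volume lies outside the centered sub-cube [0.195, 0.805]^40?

1 - (1 - 2·0.195)^40 = 1 - 0.61^40 ≈ 0.9999999974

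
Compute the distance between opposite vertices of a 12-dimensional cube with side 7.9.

The space diagonal of an n-cube of side s is s√n. Here 7.9·√12 ≈ 27.3664.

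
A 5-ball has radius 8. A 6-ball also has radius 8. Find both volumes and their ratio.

V_5(8) ≈ 172484. V_6(8) ≈ 1.35468e+06. Ratio V_5/V_6 ≈ 0.1273.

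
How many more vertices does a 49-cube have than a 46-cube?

The 49-cube has 2^49 = 562949953421312 vertices. The 46-cube has 2^46 = 70368744177664 vertices. Difference: 562949953421312 - 70368744177664 = 492581209243648.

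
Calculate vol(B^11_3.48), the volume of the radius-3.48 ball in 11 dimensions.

V_11(3.48) = π^(11/2) · (3.48)^11 / Γ(11/2 + 1) ≈ 1.70796e+06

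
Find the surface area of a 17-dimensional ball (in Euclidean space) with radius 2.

S = n·V_n(r)/r = 17·V_17(2)/2 (volume-to-surface relation), giving 33554432·π^8/2027025 ≈ 157069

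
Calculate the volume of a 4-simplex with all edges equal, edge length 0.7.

V_4 = √(5) · 0.7^4 / (4! · 2^(4/2)) ≈ 0.0055925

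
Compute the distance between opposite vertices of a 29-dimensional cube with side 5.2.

d = √(5.2² + 5.2² + ... + 5.2²) [29 terms] = √(29·5.2²) = 5.2√29 ≈ 28.0029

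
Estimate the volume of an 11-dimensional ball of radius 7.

Volume = π^{11/2}·(7)^11/Γ(13/2) = 18078415936·π^5/1485 ≈ 3.72549e+09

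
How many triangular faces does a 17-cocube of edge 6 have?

f_2(17-orthoplex) = 2^3 · (17 choose 3) = 5440.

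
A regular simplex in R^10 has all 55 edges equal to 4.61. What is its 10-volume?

V_10 = √(11) · 4.61^10 / (10! · 2^(10/2)) ≈ 0.123821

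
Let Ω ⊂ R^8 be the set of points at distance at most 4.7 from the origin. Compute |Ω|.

V_8(4.7) = π^(8/2) · (4.7)^8 / Γ(8/2 + 1) ≈ 966432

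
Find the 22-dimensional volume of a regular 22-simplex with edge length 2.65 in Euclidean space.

V = (2.65^22 / 22!) · √((22+1) / 2^22) ≈ 4.26753e-15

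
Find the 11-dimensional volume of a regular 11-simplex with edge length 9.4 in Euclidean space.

For a regular n-simplex with edge a, V = (a^n / n!)·√((n+1)/2^n). With a=9.4, n=11: V ≈ 97.0904.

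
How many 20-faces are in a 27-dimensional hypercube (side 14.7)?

Number of 20-faces = C(27,20) · 2^(27-20) = 888030 · 128 = 113667840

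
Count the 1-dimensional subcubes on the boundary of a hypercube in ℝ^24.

f_1(24-cube) = (24 choose 1) · 2^23 = 201326592.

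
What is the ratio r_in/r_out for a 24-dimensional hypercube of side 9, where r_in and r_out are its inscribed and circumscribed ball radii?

Ratio = (s/2)/(s√24/2) = 24^(-1/2) ≈ 0.204124.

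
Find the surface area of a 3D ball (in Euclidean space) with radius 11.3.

The surface area of an n-ball is 2π^(n/2) r^(n-1) / Γ(n/2). For n=3, r=11.3: 4πr² = 4π·(11.3)² ≈ 1604.6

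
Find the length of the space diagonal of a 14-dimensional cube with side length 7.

Diagonal = √14 · 7 ≈ 26.1916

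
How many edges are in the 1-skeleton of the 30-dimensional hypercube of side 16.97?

The 30-cube has n·2^(n-1) = 30·2^29 = 30·536870912 = 16106127360 edges.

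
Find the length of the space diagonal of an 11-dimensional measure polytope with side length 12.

d = √(12² + 12² + ... + 12²) [11 terms] = √(11·12²) = 12√11 ≈ 39.7995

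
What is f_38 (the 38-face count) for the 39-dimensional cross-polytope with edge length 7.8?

f_38(39-orthoplex) = 2^39 · (39 choose 39) = 549755813888.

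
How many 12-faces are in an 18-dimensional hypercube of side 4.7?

Number of 12-faces = C(18,12) · 2^(18-12) = 18564 · 64 = 1188096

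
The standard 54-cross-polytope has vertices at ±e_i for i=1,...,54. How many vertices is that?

An n-cross-polytope has 2n vertices; here n = 54, giving 108.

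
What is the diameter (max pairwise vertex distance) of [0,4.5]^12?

The space diagonal of an n-cube of side s is s√n. Here 4.5·√12 ≈ 15.5885.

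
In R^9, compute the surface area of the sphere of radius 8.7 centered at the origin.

|∂B_9(8.7)| ≈ 9.74348e+08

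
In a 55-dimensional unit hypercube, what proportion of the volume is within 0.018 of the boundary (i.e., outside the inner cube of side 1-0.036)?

The inner cube has side 1-2·0.018 = 0.964 and volume (0.964)^55 ≈ 0.1331, so the shell holds 0.866882 of the volume.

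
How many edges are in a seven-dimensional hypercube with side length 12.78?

An n-cube has C(n,k)·2^(n-k) k-faces. Here C(7,1)·2^6 = 7·64 = 448.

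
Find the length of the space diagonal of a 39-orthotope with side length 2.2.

Diagonal = √39 · 2.2 ≈ 13.739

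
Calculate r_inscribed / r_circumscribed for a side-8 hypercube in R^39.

For an n-cube of any side s, the inradius is s/2 and the circumradius is s√n/2, so the ratio is 1/√39 ≈ 0.160128.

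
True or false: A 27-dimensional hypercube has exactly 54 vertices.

False. The 27-cube has 2^27 = 134217728 vertices.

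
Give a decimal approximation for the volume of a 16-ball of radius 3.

Volume = π^{16/2}·(3)^16/Γ(9) = 4782969·π^8/4480 ≈ 1.01302e+07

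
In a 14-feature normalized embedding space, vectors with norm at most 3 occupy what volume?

Volume = π^{14/2}·(3)^14/Γ(8) = 531441·π^7/560 ≈ 2.86626e+06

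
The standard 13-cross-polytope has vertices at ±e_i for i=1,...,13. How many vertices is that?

The vertices are ±e_1, ..., ±e_13, so there are 2·13 = 26.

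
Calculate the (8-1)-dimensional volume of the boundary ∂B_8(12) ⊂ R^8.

The surface area of an n-ball is 2π^(n/2) r^(n-1) / Γ(n/2). For n=8, r=12: 11943936·π^4 ≈ 1.16345e+09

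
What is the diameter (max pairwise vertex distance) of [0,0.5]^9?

The space diagonal of an n-cube of side s is s√n. Here 0.5·√9 = 1.5.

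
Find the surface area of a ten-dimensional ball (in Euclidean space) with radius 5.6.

S = n·V_n(r)/r = 10·V_10(5.6)/5.6 (volume-to-surface relation), giving 1.38121e+08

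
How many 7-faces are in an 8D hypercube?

f_7(8-cube) = (8 choose 7) · 2^1 = 16.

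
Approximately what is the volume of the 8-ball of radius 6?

The n-ball volume is π^(n/2)·r^n/Γ(n/2+1). With n=8, r=6: V = 69984·π^4 ≈ 6.81708e+06.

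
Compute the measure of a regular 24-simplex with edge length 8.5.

Volume = 8.5^24 · √(25/2^24) / 24! ≈ 3.98069e-05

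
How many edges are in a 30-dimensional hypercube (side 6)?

Choose 1 of 30 axes to span the face (C(30,1) = 30 ways), then fix each of the remaining 29 coordinates at one of its two extreme values (2^29 = 536870912 ways): 30·536870912 = 16106127360.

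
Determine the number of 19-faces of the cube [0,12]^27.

Choose 19 of 27 axes to span the face (C(27,19) = 2220075 ways), then fix each of the remaining 8 coordinates at one of its two extreme values (2^8 = 256 ways): 2220075·256 = 568339200.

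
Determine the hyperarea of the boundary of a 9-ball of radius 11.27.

S_9(11.27) = 2·π^(9/2)·(11.27)^8 / Γ(9/2) ≈ 7.72594e+09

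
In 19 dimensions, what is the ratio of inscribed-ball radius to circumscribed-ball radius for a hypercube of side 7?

Ratio = (s/2)/(s√19/2) = 19^(-1/2) ≈ 0.229416.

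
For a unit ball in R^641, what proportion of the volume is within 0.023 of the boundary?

1 - (1-0.023)^641 ≈ 0.999999667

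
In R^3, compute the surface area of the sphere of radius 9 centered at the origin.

|∂B_3(9)| = 4πr² = 4π·(9)² ≈ 1017.88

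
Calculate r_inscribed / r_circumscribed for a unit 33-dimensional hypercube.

r_in = 1/2 (half the side); r_out = 1√33/2 (half the diagonal). Ratio = 1/√33 ≈ 0.174078.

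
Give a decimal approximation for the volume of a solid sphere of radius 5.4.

The n-ball volume is π^(n/2)·r^n/Γ(n/2+1). With n=3, r=5.4: V ≈ 659.584.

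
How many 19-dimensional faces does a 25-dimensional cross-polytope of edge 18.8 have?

An n-cross-polytope has 2^(k+1)·C(n,k+1) k-faces. Here 2^20·C(25,20) = 1048576·53130 = 55710842880.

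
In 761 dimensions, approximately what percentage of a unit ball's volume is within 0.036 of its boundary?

1 - (1-0.036)^761 ≈ 1 - 7.632e-13 ≈ (100 - 7.63e-11)%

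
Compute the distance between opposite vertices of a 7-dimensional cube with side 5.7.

Diagonal = √7 · 5.7 ≈ 15.0808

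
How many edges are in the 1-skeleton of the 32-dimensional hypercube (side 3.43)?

The 32-cube has n·2^(n-1) = 32·2^31 = 32·2147483648 = 68719476736 edges.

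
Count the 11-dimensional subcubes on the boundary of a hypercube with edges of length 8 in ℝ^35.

An n-cube has C(n,k)·2^(n-k) k-faces. Here C(35,11)·2^24 = 417225900·16777216 = 6999889045094400.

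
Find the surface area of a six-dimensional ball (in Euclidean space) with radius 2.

S = n·V_n(r)/r = 6·V_6(2)/2 (volume-to-surface relation), giving 32·π^3 ≈ 992.201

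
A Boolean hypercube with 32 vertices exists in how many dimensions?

The n-cube has 2^n vertices, and 32 = 2^5, so n = 5.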